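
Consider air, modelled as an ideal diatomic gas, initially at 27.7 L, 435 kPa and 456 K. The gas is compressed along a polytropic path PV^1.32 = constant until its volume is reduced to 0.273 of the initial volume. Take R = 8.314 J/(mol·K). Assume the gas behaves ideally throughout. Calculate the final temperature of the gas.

691 K

Polytropic n=1.32: T₂ = T₁(V₁/V₂)^(n−1) = 456×(3.66)^0.32 = 691 K; P₂ = P₁(V₁/V₂)^n = 2410 kPa.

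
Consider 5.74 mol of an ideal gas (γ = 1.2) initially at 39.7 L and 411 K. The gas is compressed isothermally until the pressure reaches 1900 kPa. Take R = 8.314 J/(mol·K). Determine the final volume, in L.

P₁ = nRT₁/V₁ = 5.74×8.314×411/39.7 = 494 kPa.
Isothermal: T stays 411 K; PV = const ⇒ V₂ = 10.3 L, P₂ = 1900 kPa.

10.3 L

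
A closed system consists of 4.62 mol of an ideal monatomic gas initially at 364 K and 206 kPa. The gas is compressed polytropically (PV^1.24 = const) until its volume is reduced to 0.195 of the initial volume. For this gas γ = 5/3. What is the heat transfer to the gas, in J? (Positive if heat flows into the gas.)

-17900 J

V₁ = nRT₁/P₁ = 4.62×8.314×364/206 = 67.9 L.
Polytropic n=1.24: T₂ = T₁(V₁/V₂)^(n−1) = 364×(5.13)^0.24 = 539 K; P₂ = P₁(V₁/V₂)^n = 1560 kPa.
W = (P₁V₁−P₂V₂)/(n−1) = (206×67.9−1560×13.2)/0.24 = -28000 J.
ΔU = nCvΔT = 4.62×12.5×(539−364) = 10100 J.
Q = ΔU + W = -17900 J.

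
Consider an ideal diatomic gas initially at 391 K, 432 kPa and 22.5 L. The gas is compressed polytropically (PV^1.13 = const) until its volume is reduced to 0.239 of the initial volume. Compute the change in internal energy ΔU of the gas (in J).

4970 J

n = P₁V₁/(RT₁) = 432×22.5/(8.314×391) = 2.99 mol.
Polytropic n=1.13: T₂ = T₁(V₁/V₂)^(n−1) = 391×(4.18)^0.13 = 471 K; P₂ = P₁(V₁/V₂)^n = 2180 kPa.
For an ideal gas ΔU = nCvΔT with Cv = (5/2)R = 20.8 J/(mol·K).
ΔU = 2.99×20.8×(471−391) = 4970 J.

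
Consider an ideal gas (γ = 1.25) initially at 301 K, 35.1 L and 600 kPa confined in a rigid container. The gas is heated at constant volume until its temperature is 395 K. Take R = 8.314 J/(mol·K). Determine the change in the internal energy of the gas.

n = P₁V₁/(RT₁) = 600×35.1/(8.314×301) = 8.42 mol.
Isochoric: V stays 35.1 L; P/T = const ⇒ T₂ = 395 K, P₂ = 787 kPa.
For an ideal gas ΔU = nCvΔT with Cv = R/(γ−1) = 33.3 J/(mol·K).
ΔU = 8.42×33.3×(395−301) = 26300 J.

26300 J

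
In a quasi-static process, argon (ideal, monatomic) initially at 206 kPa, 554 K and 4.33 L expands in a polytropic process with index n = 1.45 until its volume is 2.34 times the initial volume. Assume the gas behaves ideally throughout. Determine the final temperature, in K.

378 K

Polytropic n=1.45: T₂ = T₁(V₁/V₂)^(n−1) = 554×(0.427)^0.45 = 378 K; P₂ = P₁(V₁/V₂)^n = 60.0 kPa.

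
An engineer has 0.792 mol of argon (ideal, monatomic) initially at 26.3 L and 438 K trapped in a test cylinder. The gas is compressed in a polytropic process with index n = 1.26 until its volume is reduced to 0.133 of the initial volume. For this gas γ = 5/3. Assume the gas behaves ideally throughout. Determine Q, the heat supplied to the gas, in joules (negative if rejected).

P₁ = nRT₁/V₁ = 0.792×8.314×438/26.3 = 110 kPa.
Polytropic n=1.26: T₂ = T₁(V₁/V₂)^(n−1) = 438×(7.52)^0.26 = 740 K; P₂ = P₁(V₁/V₂)^n = 1390 kPa.
W = (P₁V₁−P₂V₂)/(n−1) = (110×26.3−1390×3.50)/0.26 = -7650 J.
ΔU = nCvΔT = 0.792×12.5×(740−438) = 2980 J.
Q = ΔU + W = -4670 J.

-4670 J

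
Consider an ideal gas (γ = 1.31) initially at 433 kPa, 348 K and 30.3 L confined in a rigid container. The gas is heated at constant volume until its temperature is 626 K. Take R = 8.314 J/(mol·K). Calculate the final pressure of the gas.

779 kPa

Isochoric: V stays 30.3 L; P/T = const ⇒ T₂ = 626 K, P₂ = 779 kPa.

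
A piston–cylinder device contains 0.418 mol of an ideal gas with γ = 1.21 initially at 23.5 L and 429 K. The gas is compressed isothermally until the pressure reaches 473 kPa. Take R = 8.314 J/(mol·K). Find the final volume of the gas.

3.15 L

P₁ = nRT₁/V₁ = 0.418×8.314×429/23.5 = 63.4 kPa.
Isothermal: T stays 429 K; PV = const ⇒ V₂ = 3.15 L, P₂ = 473 kPa.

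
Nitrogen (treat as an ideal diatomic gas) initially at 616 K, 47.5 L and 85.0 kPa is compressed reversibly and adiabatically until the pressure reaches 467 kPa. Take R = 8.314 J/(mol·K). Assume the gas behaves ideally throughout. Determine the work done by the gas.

-6330 J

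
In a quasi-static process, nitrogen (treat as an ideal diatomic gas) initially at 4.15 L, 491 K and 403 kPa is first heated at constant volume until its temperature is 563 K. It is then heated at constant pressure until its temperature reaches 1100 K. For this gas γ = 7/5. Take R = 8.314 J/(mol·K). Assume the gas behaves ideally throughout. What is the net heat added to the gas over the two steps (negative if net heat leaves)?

7020 J

n = P₁V₁/(RT₁) = 403×4.15/(8.314×491) = 0.410 mol.
Step 1 — Isochoric: V stays 4.15 L; P/T = const ⇒ T₂ = 563 K, P₂ = 462 kPa.
W = 0 (no volume change).
ΔU = nCvΔT = 0.410×20.8×(563−491) = 613 J.
Q = ΔU = 613 J.
State after step 1: P = 462 kPa, V = 4.15 L, T = 563 K.
Step 2 — Isobaric: P stays 462 kPa; V/T = const ⇒ T₂ = 1100 K, V₂ = 8.11 L.
W = PΔV = 462×(8.11−4.15) kPa·L = 1830 J.
ΔU = nCvΔT = 0.410×20.8×(1100−563) = 4570 J.
Q = ΔU + W = nCpΔT = 6400 J.
Net over both steps: W = 1830 J, Q = 7020 J, ΔU = 5190 J.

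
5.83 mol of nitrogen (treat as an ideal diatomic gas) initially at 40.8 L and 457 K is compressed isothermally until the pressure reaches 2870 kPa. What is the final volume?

7.72 L

P₁ = nRT₁/V₁ = 5.83×8.314×457/40.8 = 543 kPa.
Isothermal: T stays 457 K; PV = const ⇒ V₂ = 7.72 L, P₂ = 2870 kPa.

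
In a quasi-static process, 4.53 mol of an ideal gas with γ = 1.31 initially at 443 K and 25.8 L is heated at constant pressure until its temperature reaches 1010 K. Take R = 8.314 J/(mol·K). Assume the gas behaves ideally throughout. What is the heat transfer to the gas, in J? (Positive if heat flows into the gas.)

90200 J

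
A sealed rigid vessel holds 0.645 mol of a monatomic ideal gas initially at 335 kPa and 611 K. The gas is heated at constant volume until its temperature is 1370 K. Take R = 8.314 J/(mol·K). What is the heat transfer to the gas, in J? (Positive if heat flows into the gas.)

V₁ = nRT₁/P₁ = 0.645×8.314×611/335 = 9.78 L.
Isochoric: V stays 9.78 L; P/T = const ⇒ T₂ = 1370 K, P₂ = 751 kPa.
W = 0 (no volume change).
ΔU = nCvΔT = 0.645×12.5×(1370−611) = 6110 J.
Q = ΔU = 6110 J.

6110 J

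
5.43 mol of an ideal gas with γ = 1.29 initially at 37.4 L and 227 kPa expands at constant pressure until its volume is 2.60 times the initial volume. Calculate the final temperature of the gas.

T₁ = P₁V₁/(nR) = 227×37.4/(5.43×8.314) = 188 K.
Isobaric: P stays 227 kPa; V/T = const ⇒ T₂ = 489 K, V₂ = 97.2 L.

489 K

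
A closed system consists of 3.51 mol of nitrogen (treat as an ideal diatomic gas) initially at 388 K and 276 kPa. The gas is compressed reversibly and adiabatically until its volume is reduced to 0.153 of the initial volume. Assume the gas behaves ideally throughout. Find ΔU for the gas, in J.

31700 J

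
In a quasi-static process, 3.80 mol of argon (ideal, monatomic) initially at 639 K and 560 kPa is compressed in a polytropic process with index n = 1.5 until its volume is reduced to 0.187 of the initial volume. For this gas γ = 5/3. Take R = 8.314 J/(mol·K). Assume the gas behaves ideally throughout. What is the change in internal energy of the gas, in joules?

V₁ = nRT₁/P₁ = 3.80×8.314×639/560 = 36.1 L.
Polytropic n=1.5: T₂ = T₁(V₁/V₂)^(n−1) = 639×(5.35)^0.50 = 1480 K; P₂ = P₁(V₁/V₂)^n = 6930 kPa.
For an ideal gas ΔU = nCvΔT with Cv = (3/2)R = 12.5 J/(mol·K).
ΔU = 3.80×12.5×(1480−639) = 39700 J.

39700 J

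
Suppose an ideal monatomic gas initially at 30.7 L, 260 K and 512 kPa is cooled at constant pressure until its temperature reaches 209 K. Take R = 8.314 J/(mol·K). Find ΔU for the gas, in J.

-4620 J

n = P₁V₁/(RT₁) = 512×30.7/(8.314×260) = 7.27 mol.
Isobaric: P stays 512 kPa; V/T = const ⇒ T₂ = 209 K, V₂ = 24.7 L.
For an ideal gas ΔU = nCvΔT with Cv = (3/2)R = 12.5 J/(mol·K).
ΔU = 7.27×12.5×(209−260) = -4620 J.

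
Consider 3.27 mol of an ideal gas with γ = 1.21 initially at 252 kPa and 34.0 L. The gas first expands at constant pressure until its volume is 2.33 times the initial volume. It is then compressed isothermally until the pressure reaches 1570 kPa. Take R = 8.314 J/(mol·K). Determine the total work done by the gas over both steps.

-25100 J

T₁ = P₁V₁/(nR) = 252×34.0/(3.27×8.314) = 315 K.
Step 1 — Isobaric: P stays 252 kPa; V/T = const ⇒ T₂ = 734 K, V₂ = 79.2 L.
W = PΔV = 252×(79.2−34.0) kPa·L = 11400 J.
ΔU = nCvΔT = 3.27×39.6×(734−315) = 54300 J.
Q = ΔU + W = nCpΔT = 65700 J.
State after step 1: P = 252 kPa, V = 79.2 L, T = 734 K.
Step 2 — Isothermal: T stays 734 K; PV = const ⇒ V₂ = 12.7 L, P₂ = 1570 kPa.
ΔU = 0 (ideal gas, T constant).
W = nRT ln(V₂/V₁) = 3.27×8.314×734×ln(0.161) = -36500 J.
Q = ΔU + W = -36500 J.
Net over both steps: W = -25100 J, Q = 29100 J, ΔU = 54300 J.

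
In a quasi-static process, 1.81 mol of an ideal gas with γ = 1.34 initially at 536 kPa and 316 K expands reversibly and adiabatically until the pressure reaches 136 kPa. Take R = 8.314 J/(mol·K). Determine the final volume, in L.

24.7 L

V₁ = nRT₁/P₁ = 1.81×8.314×316/536 = 8.87 L.
Adiabatic: T₂/T₁ = (P₂/P₁)^((γ−1)/γ) ⇒ T₂ = 316×(0.254)^0.254 = 223 K; V₂ = 24.7 L.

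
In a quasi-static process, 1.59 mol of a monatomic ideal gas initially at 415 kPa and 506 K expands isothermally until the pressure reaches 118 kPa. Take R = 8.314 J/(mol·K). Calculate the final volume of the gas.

V₁ = nRT₁/P₁ = 1.59×8.314×506/415 = 16.1 L.
Isothermal: T stays 506 K; PV = const ⇒ V₂ = 56.7 L, P₂ = 118 kPa.

56.7 L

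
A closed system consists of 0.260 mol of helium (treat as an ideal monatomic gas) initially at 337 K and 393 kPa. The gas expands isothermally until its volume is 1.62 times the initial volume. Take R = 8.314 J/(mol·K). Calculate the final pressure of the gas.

243 kPa

V₁ = nRT₁/P₁ = 0.260×8.314×337/393 = 1.85 L.
Isothermal: T stays 337 K; PV = const ⇒ V₂ = 3.00 L, P₂ = 243 kPa.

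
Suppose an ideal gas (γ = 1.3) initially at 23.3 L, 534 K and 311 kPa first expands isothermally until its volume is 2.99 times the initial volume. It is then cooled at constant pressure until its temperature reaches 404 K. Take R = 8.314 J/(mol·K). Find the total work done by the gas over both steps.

6170 J

n = P₁V₁/(RT₁) = 311×23.3/(8.314×534) = 1.63 mol.
Step 1 — Isothermal: T stays 534 K; PV = const ⇒ V₂ = 69.7 L, P₂ = 104 kPa.
ΔU = 0 (ideal gas, T constant).
W = nRT ln(V₂/V₁) = 1.63×8.314×534×ln(2.99) = 7940 J.
Q = ΔU + W = 7940 J.
State after step 1: P = 104 kPa, V = 69.7 L, T = 534 K.
Step 2 — Isobaric: P stays 104 kPa; V/T = const ⇒ T₂ = 404 K, V₂ = 52.7 L.
W = PΔV = 104×(52.7−69.7) kPa·L = -1760 J.
ΔU = nCvΔT = 1.63×27.7×(404−534) = -5880 J.
Q = ΔU + W = nCpΔT = -7640 J.
Net over both steps: W = 6170 J, Q = 292 J, ΔU = -5880 J.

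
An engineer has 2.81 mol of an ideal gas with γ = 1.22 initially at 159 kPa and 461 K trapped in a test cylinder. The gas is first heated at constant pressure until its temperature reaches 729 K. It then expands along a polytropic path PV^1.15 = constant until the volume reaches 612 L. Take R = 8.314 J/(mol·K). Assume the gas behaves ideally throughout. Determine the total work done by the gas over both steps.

V₁ = nRT₁/P₁ = 2.81×8.314×461/159 = 67.7 L.
Step 1 — Isobaric: P stays 159 kPa; V/T = const ⇒ T₂ = 729 K, V₂ = 107 L.
W = PΔV = 159×(107−67.7) kPa·L = 6260 J.
ΔU = nCvΔT = 2.81×37.8×(729−461) = 28500 J.
Q = ΔU + W = nCpΔT = 34700 J.
State after step 1: P = 159 kPa, V = 107 L, T = 729 K.
Step 2 — Polytropic n=1.15: T₂ = T₁(V₁/V₂)^(n−1) = 729×(0.175)^0.15 = 561 K; P₂ = P₁(V₁/V₂)^n = 21.4 kPa.
W = (P₁V₁−P₂V₂)/(n−1) = (159×107−21.4×612)/0.15 = 26100 J.
ΔU = nCvΔT = 2.81×37.8×(561−729) = -17800 J.
Q = ΔU + W = 8310 J.
Net over both steps: W = 32400 J, Q = 43000 J, ΔU = 10700 J.

32400 J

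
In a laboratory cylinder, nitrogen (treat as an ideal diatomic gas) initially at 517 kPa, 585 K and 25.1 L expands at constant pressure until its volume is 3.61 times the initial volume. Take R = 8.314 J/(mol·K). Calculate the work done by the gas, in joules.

n = P₁V₁/(RT₁) = 517×25.1/(8.314×585) = 2.67 mol.
Isobaric: P stays 517 kPa; V/T = const ⇒ T₂ = 2110 K, V₂ = 90.6 L.
W = PΔV = 517×(90.6−25.1) kPa·L = 33900 J.

33900 J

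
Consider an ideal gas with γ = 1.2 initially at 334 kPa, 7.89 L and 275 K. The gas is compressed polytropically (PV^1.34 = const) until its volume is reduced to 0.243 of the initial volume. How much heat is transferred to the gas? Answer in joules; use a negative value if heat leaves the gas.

3350 J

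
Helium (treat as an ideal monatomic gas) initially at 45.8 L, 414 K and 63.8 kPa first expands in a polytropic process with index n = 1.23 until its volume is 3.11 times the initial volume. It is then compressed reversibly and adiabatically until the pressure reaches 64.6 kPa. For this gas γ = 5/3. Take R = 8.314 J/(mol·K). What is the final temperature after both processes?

n = P₁V₁/(RT₁) = 63.8×45.8/(8.314×414) = 0.849 mol.
Step 1 — Polytropic n=1.23: T₂ = T₁(V₁/V₂)^(n−1) = 414×(0.322)^0.23 = 319 K; P₂ = P₁(V₁/V₂)^n = 15.8 kPa.
W = (P₁V₁−P₂V₂)/(n−1) = (63.8×45.8−15.8×142)/0.23 = 2920 J.
ΔU = nCvΔT = 0.849×12.5×(319−414) = -1010 J.
Q = ΔU + W = 1910 J.
State after step 1: P = 15.8 kPa, V = 142 L, T = 319 K.
Step 2 — Adiabatic: T₂/T₁ = (P₂/P₁)^((γ−1)/γ) ⇒ T₂ = 319×(4.09)^0.400 = 560 K; V₂ = 61.2 L.
ΔU = nCvΔT = 0.849×12.5×(560−319) = 2550 J.
Q = 0 for an adiabatic process, so W = −ΔU = -2550 J.
Net over both steps: W = 365 J, Q = 1910 J, ΔU = 1550 J.

560 K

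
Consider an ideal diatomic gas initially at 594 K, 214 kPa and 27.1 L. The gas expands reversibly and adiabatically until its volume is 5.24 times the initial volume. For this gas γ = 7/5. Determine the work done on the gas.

-7020 J

n = P₁V₁/(RT₁) = 214×27.1/(8.314×594) = 1.17 mol.
Adiabatic: TV^(γ−1) = const ⇒ T₂ = 594×(0.191)^0.400 = 306 K; PV^γ = const ⇒ P₂ = 21.1 kPa.
ΔU = nCvΔT = 1.17×20.8×(306−594) = -7020 J.
Q = 0 for an adiabatic process, so W = −ΔU = 7020 J.
Work done on the gas = −W_by = -7020 J.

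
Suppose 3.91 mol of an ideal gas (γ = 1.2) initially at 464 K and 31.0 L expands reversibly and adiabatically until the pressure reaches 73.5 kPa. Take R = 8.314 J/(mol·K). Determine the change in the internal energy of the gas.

-20400 J

P₁ = nRT₁/V₁ = 3.91×8.314×464/31.0 = 487 kPa.
Adiabatic: T₂/T₁ = (P₂/P₁)^((γ−1)/γ) ⇒ T₂ = 464×(0.151)^0.167 = 339 K; V₂ = 150 L.
For an ideal gas ΔU = nCvΔT with Cv = R/(γ−1) = 41.6 J/(mol·K).
ΔU = 3.91×41.6×(339−464) = -20400 J.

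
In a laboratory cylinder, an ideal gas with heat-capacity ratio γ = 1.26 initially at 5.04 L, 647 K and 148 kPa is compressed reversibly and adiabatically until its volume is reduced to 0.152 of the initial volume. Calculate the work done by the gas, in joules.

n = P₁V₁/(RT₁) = 148×5.04/(8.314×647) = 0.139 mol.
Adiabatic: TV^(γ−1) = const ⇒ T₂ = 647×(6.58)^0.260 = 1060 K; PV^γ = const ⇒ P₂ = 1590 kPa.
ΔU = nCvΔT = 0.139×32.0×(1060−647) = 1810 J.
Q = 0 for an adiabatic process, so W = −ΔU = -1810 J.

-1810 J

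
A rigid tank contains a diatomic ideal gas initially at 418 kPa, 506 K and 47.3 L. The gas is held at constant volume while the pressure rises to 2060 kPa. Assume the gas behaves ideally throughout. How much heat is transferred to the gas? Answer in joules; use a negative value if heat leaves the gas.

194000 J

n = P₁V₁/(RT₁) = 418×47.3/(8.314×506) = 4.70 mol.
Isochoric: V stays 47.3 L; P/T = const ⇒ T₂ = 2490 K, P₂ = 2060 kPa.
W = 0 (no volume change).
ΔU = nCvΔT = 4.70×20.8×(2490−506) = 194000 J.
Q = ΔU = 194000 J.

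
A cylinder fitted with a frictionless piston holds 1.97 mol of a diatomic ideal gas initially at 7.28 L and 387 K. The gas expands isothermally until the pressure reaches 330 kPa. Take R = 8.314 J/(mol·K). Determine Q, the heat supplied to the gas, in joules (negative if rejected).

P₁ = nRT₁/V₁ = 1.97×8.314×387/7.28 = 871 kPa.
Isothermal: T stays 387 K; PV = const ⇒ V₂ = 19.2 L, P₂ = 330 kPa.
ΔU = 0 (ideal gas, T constant).
W = nRT ln(V₂/V₁) = 1.97×8.314×387×ln(2.64) = 6150 J.
Q = ΔU + W = 6150 J.

6150 J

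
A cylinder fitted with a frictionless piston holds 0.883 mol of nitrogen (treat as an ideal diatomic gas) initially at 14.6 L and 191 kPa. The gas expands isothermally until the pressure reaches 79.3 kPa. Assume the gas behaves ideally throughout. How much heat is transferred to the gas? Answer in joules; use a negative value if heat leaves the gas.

2450 J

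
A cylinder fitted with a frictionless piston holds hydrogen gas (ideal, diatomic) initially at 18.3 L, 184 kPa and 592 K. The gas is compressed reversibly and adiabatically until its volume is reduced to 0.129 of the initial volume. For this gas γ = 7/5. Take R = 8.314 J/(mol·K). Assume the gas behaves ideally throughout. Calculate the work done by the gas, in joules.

n = P₁V₁/(RT₁) = 184×18.3/(8.314×592) = 0.684 mol.
Adiabatic: TV^(γ−1) = const ⇒ T₂ = 592×(7.75)^0.400 = 1340 K; PV^γ = const ⇒ P₂ = 3240 kPa.
ΔU = nCvΔT = 0.684×20.8×(1340−592) = 10700 J.
Q = 0 for an adiabatic process, so W = −ΔU = -10700 J.

-10700 J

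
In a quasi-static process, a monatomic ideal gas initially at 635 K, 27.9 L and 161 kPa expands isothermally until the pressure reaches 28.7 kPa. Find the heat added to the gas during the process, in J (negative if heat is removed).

7750 J

n = P₁V₁/(RT₁) = 161×27.9/(8.314×635) = 0.851 mol.
Isothermal: T stays 635 K; PV = const ⇒ V₂ = 157 L, P₂ = 28.7 kPa.
ΔU = 0 (ideal gas, T constant).
W = nRT ln(V₂/V₁) = 0.851×8.314×635×ln(5.61) = 7750 J.
Q = ΔU + W = 7750 J.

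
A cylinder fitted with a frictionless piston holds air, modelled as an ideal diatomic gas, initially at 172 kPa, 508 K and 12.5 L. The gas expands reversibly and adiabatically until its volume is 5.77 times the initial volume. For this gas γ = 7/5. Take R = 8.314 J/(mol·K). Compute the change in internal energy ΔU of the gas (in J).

-2710 J

n = P₁V₁/(RT₁) = 172×12.5/(8.314×508) = 0.509 mol.
Adiabatic: TV^(γ−1) = const ⇒ T₂ = 508×(0.173)^0.400 = 252 K; PV^γ = const ⇒ P₂ = 14.8 kPa.
For an ideal gas ΔU = nCvΔT with Cv = (5/2)R = 20.8 J/(mol·K).
ΔU = 0.509×20.8×(252−508) = -2710 J.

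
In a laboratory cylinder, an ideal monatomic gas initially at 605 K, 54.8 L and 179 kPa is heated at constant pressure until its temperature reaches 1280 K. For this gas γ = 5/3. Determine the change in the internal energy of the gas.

n = P₁V₁/(RT₁) = 179×54.8/(8.314×605) = 1.95 mol.
Isobaric: P stays 179 kPa; V/T = const ⇒ T₂ = 1280 K, V₂ = 116 L.
For an ideal gas ΔU = nCvΔT with Cv = (3/2)R = 12.5 J/(mol·K).
ΔU = 1.95×12.5×(1280−605) = 16400 J.

16400 J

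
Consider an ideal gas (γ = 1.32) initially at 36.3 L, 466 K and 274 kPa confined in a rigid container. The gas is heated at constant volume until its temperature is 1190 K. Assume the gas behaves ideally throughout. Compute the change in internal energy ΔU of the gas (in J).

48300 J

n = P₁V₁/(RT₁) = 274×36.3/(8.314×466) = 2.57 mol.
Isochoric: V stays 36.3 L; P/T = const ⇒ T₂ = 1190 K, P₂ = 700 kPa.
For an ideal gas ΔU = nCvΔT with Cv = R/(γ−1) = 26.0 J/(mol·K).
ΔU = 2.57×26.0×(1190−466) = 48300 J.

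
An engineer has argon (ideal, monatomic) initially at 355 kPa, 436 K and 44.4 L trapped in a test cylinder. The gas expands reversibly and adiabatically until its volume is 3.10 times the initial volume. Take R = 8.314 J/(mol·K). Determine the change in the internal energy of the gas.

-12500 J

n = P₁V₁/(RT₁) = 355×44.4/(8.314×436) = 4.35 mol.
Adiabatic: TV^(γ−1) = const ⇒ T₂ = 436×(0.323)^0.667 = 205 K; PV^γ = const ⇒ P₂ = 53.9 kPa.
For an ideal gas ΔU = nCvΔT with Cv = (3/2)R = 12.5 J/(mol·K).
ΔU = 4.35×12.5×(205−436) = -12500 J.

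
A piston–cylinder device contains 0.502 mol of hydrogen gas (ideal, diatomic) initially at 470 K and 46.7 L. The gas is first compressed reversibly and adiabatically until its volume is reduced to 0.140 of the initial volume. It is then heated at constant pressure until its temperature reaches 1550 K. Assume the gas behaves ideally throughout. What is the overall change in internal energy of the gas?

P₁ = nRT₁/V₁ = 0.502×8.314×470/46.7 = 42.0 kPa.
Step 1 — Adiabatic: TV^(γ−1) = const ⇒ T₂ = 470×(7.14)^0.400 = 1030 K; PV^γ = const ⇒ P₂ = 659 kPa.
ΔU = nCvΔT = 0.502×20.8×(1030−470) = 5860 J.
Q = 0 for an adiabatic process, so W = −ΔU = -5860 J.
State after step 1: P = 659 kPa, V = 6.54 L, T = 1030 K.
Step 2 — Isobaric: P stays 659 kPa; V/T = const ⇒ T₂ = 1550 K, V₂ = 9.82 L.
W = PΔV = 659×(9.82−6.54) kPa·L = 2160 J.
ΔU = nCvΔT = 0.502×20.8×(1550−1030) = 5410 J.
Q = ΔU + W = nCpΔT = 7570 J.
Net over both steps: W = -3700 J, Q = 7570 J, ΔU = 11300 J.

11300 J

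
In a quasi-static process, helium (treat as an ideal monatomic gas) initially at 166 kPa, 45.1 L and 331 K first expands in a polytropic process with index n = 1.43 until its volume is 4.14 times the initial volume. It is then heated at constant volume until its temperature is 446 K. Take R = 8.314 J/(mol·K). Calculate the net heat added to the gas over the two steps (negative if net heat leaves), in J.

n = P₁V₁/(RT₁) = 166×45.1/(8.314×331) = 2.72 mol.
Step 1 — Polytropic n=1.43: T₂ = T₁(V₁/V₂)^(n−1) = 331×(0.242)^0.43 = 180 K; P₂ = P₁(V₁/V₂)^n = 21.8 kPa.
W = (P₁V₁−P₂V₂)/(n−1) = (166×45.1−21.8×187)/0.43 = 7960 J.
ΔU = nCvΔT = 2.72×12.5×(180−331) = -5130 J.
Q = ΔU + W = 2830 J.
State after step 1: P = 21.8 kPa, V = 187 L, T = 180 K.
Step 2 — Isochoric: V stays 187 L; P/T = const ⇒ T₂ = 446 K, P₂ = 54.0 kPa.
W = 0 (no volume change).
ΔU = nCvΔT = 2.72×12.5×(446−180) = 9040 J.
Q = ΔU = 9040 J.
Net over both steps: W = 7960 J, Q = 11900 J, ΔU = 3900 J.

11900 J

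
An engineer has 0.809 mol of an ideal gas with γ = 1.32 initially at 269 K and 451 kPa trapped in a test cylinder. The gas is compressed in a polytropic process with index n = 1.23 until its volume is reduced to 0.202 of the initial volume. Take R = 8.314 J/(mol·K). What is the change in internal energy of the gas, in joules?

V₁ = nRT₁/P₁ = 0.809×8.314×269/451 = 4.01 L.
Polytropic n=1.23: T₂ = T₁(V₁/V₂)^(n−1) = 269×(4.95)^0.23 = 389 K; P₂ = P₁(V₁/V₂)^n = 3230 kPa.
For an ideal gas ΔU = nCvΔT with Cv = R/(γ−1) = 26.0 J/(mol·K).
ΔU = 0.809×26.0×(389−269) = 2510 J.

2510 J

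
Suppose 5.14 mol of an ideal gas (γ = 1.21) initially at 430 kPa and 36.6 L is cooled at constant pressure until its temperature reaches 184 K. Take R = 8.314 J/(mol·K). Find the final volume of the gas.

18.3 L

T₁ = P₁V₁/(nR) = 430×36.6/(5.14×8.314) = 368 K.
Isobaric: P stays 430 kPa; V/T = const ⇒ T₂ = 184 K, V₂ = 18.3 L.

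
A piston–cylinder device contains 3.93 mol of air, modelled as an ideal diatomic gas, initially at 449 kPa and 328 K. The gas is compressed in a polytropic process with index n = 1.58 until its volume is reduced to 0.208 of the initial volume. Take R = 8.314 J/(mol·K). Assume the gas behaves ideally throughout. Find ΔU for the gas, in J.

V₁ = nRT₁/P₁ = 3.93×8.314×328/449 = 23.9 L.
Polytropic n=1.58: T₂ = T₁(V₁/V₂)^(n−1) = 328×(4.81)^0.58 = 815 K; P₂ = P₁(V₁/V₂)^n = 5370 kPa.
For an ideal gas ΔU = nCvΔT with Cv = (5/2)R = 20.8 J/(mol·K).
ΔU = 3.93×20.8×(815−328) = 39800 J.

39800 J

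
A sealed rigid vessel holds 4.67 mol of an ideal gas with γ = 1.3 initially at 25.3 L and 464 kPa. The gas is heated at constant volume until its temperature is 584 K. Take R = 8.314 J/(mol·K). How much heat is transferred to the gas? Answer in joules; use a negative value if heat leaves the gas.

36500 J

T₁ = P₁V₁/(nR) = 464×25.3/(4.67×8.314) = 302 K.
Isochoric: V stays 25.3 L; P/T = const ⇒ T₂ = 584 K, P₂ = 896 kPa.
W = 0 (no volume change).
ΔU = nCvΔT = 4.67×27.7×(584−302) = 36500 J.
Q = ΔU = 36500 J.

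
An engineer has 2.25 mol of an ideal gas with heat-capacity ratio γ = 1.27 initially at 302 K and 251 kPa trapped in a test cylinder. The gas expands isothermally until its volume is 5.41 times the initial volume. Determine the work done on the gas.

V₁ = nRT₁/P₁ = 2.25×8.314×302/251 = 22.5 L.
Isothermal: T stays 302 K; PV = const ⇒ V₂ = 122 L, P₂ = 46.4 kPa.
W = nRT ln(V₂/V₁) = 2.25×8.314×302×ln(5.41) = 9540 J.
Work done on the gas = −W_by = -9540 J.

-9540 J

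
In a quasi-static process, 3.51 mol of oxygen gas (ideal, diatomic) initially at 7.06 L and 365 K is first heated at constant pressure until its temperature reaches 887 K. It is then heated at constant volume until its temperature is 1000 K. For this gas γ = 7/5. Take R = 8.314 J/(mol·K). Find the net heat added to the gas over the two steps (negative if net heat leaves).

61600 J

P₁ = nRT₁/V₁ = 3.51×8.314×365/7.06 = 1510 kPa.
Step 1 — Isobaric: P stays 1510 kPa; V/T = const ⇒ T₂ = 887 K, V₂ = 17.2 L.
W = PΔV = 1510×(17.2−7.06) kPa·L = 15200 J.
ΔU = nCvΔT = 3.51×20.8×(887−365) = 38100 J.
Q = ΔU + W = nCpΔT = 53300 J.
State after step 1: P = 1510 kPa, V = 17.2 L, T = 887 K.
Step 2 — Isochoric: V stays 17.2 L; P/T = const ⇒ T₂ = 1000 K, P₂ = 1700 kPa.
W = 0 (no volume change).
ΔU = nCvΔT = 3.51×20.8×(1000−887) = 8240 J.
Q = ΔU = 8240 J.
Net over both steps: W = 15200 J, Q = 61600 J, ΔU = 46300 J.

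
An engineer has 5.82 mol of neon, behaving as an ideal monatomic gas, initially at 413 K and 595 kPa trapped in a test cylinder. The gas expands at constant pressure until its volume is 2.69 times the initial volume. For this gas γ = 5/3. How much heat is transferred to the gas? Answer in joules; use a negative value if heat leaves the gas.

84400 J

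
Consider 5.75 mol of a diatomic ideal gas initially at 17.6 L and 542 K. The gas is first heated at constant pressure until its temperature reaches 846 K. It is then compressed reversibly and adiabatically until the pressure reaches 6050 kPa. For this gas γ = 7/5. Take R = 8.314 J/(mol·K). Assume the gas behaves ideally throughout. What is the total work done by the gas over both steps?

-35800 J

P₁ = nRT₁/V₁ = 5.75×8.314×542/17.6 = 1470 kPa.
Step 1 — Isobaric: P stays 1470 kPa; V/T = const ⇒ T₂ = 846 K, V₂ = 27.5 L.
W = PΔV = 1470×(27.5−17.6) kPa·L = 14500 J.
ΔU = nCvΔT = 5.75×20.8×(846−542) = 36300 J.
Q = ΔU + W = nCpΔT = 50900 J.
State after step 1: P = 1470 kPa, V = 27.5 L, T = 846 K.
Step 2 — Adiabatic: T₂/T₁ = (P₂/P₁)^((γ−1)/γ) ⇒ T₂ = 846×(4.11)^0.286 = 1270 K; V₂ = 10.0 L.
ΔU = nCvΔT = 5.75×20.8×(1270−846) = 50300 J.
Q = 0 for an adiabatic process, so W = −ΔU = -50300 J.
Net over both steps: W = -35800 J, Q = 50900 J, ΔU = 86600 J.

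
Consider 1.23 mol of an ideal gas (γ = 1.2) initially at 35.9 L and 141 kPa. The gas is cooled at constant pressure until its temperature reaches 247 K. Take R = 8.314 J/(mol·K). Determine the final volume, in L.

T₁ = P₁V₁/(nR) = 141×35.9/(1.23×8.314) = 495 K.
Isobaric: P stays 141 kPa; V/T = const ⇒ T₂ = 247 K, V₂ = 17.9 L.

17.9 L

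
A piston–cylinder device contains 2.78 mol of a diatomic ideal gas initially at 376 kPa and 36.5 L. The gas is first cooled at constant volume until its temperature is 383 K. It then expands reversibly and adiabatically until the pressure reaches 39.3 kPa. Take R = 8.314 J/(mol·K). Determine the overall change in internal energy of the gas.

T₁ = P₁V₁/(nR) = 376×36.5/(2.78×8.314) = 594 K.
Step 1 — Isochoric: V stays 36.5 L; P/T = const ⇒ T₂ = 383 K, P₂ = 243 kPa.
W = 0 (no volume change).
ΔU = nCvΔT = 2.78×20.8×(383−594) = -12200 J.
Q = ΔU = -12200 J.
State after step 1: P = 243 kPa, V = 36.5 L, T = 383 K.
Step 2 — Adiabatic: T₂/T₁ = (P₂/P₁)^((γ−1)/γ) ⇒ T₂ = 383×(0.162)^0.286 = 228 K; V₂ = 134 L.
ΔU = nCvΔT = 2.78×20.8×(228−383) = -8970 J.
Q = 0 for an adiabatic process, so W = −ΔU = 8970 J.
Net over both steps: W = 8970 J, Q = -12200 J, ΔU = -21200 J.

-21200 J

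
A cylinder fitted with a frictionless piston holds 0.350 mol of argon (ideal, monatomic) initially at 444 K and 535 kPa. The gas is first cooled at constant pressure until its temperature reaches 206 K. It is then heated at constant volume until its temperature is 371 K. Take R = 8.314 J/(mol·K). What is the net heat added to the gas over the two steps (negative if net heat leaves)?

-1010 J

V₁ = nRT₁/P₁ = 0.350×8.314×444/535 = 2.41 L.
Step 1 — Isobaric: P stays 535 kPa; V/T = const ⇒ T₂ = 206 K, V₂ = 1.12 L.
W = PΔV = 535×(1.12−2.41) kPa·L = -693 J.
ΔU = nCvΔT = 0.350×12.5×(206−444) = -1040 J.
Q = ΔU + W = nCpΔT = -1730 J.
State after step 1: P = 535 kPa, V = 1.12 L, T = 206 K.
Step 2 — Isochoric: V stays 1.12 L; P/T = const ⇒ T₂ = 371 K, P₂ = 964 kPa.
W = 0 (no volume change).
ΔU = nCvΔT = 0.350×12.5×(371−206) = 720 J.
Q = ΔU = 720 J.
Net over both steps: W = -693 J, Q = -1010 J, ΔU = -319 J.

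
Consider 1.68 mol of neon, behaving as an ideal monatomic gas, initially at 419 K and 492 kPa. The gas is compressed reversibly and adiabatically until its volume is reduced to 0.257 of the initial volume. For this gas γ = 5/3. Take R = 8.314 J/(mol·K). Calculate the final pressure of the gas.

V₁ = nRT₁/P₁ = 1.68×8.314×419/492 = 11.9 L.
Adiabatic: TV^(γ−1) = const ⇒ T₂ = 419×(3.89)^0.667 = 1040 K; PV^γ = const ⇒ P₂ = 4740 kPa.

4740 kPa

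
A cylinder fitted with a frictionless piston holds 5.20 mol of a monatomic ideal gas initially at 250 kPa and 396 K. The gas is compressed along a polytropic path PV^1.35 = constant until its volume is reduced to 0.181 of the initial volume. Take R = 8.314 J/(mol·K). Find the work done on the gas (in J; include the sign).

V₁ = nRT₁/P₁ = 5.20×8.314×396/250 = 68.5 L.
Polytropic n=1.35: T₂ = T₁(V₁/V₂)^(n−1) = 396×(5.52)^0.35 = 720 K; P₂ = P₁(V₁/V₂)^n = 2510 kPa.
W = (P₁V₁−P₂V₂)/(n−1) = (250×68.5−2510×12.4)/0.35 = -40100 J.
Work done on the gas = −W_by = 40100 J.

40100 J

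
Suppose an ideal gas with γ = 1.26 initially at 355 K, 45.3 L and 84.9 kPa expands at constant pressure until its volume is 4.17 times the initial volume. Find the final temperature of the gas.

1480 K

Isobaric: P stays 84.9 kPa; V/T = const ⇒ T₂ = 1480 K, V₂ = 189 L.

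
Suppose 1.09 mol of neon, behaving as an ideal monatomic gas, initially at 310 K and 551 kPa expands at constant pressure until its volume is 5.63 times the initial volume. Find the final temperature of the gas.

1750 K

V₁ = nRT₁/P₁ = 1.09×8.314×310/551 = 5.10 L.
Isobaric: P stays 551 kPa; V/T = const ⇒ T₂ = 1750 K, V₂ = 28.7 L.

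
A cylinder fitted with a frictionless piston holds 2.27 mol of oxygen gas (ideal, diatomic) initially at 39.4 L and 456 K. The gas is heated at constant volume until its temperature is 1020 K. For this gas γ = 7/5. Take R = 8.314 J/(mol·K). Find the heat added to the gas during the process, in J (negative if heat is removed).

P₁ = nRT₁/V₁ = 2.27×8.314×456/39.4 = 218 kPa.
Isochoric: V stays 39.4 L; P/T = const ⇒ T₂ = 1020 K, P₂ = 489 kPa.
W = 0 (no volume change).
ΔU = nCvΔT = 2.27×20.8×(1020−456) = 26600 J.
Q = ΔU = 26600 J.

26600 J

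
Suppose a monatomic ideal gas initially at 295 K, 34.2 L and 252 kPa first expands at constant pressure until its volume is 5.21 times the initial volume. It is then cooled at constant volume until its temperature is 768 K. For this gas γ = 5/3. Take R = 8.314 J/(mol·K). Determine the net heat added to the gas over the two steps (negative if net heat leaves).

n = P₁V₁/(RT₁) = 252×34.2/(8.314×295) = 3.51 mol.
Step 1 — Isobaric: P stays 252 kPa; V/T = const ⇒ T₂ = 1540 K, V₂ = 178 L.
W = PΔV = 252×(178−34.2) kPa·L = 36300 J.
ΔU = nCvΔT = 3.51×12.5×(1540−295) = 54400 J.
Q = ΔU + W = nCpΔT = 90700 J.
State after step 1: P = 252 kPa, V = 178 L, T = 1540 K.
Step 2 — Isochoric: V stays 178 L; P/T = const ⇒ T₂ = 768 K, P₂ = 126 kPa.
W = 0 (no volume change).
ΔU = nCvΔT = 3.51×12.5×(768−1540) = -33700 J.
Q = ΔU = -33700 J.
Net over both steps: W = 36300 J, Q = 57000 J, ΔU = 20700 J.

57000 J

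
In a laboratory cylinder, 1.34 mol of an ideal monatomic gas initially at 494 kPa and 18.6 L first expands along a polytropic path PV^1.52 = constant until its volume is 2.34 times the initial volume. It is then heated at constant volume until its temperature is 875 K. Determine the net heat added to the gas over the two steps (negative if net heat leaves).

T₁ = P₁V₁/(nR) = 494×18.6/(1.34×8.314) = 825 K.
Step 1 — Polytropic n=1.52: T₂ = T₁(V₁/V₂)^(n−1) = 825×(0.427)^0.52 = 530 K; P₂ = P₁(V₁/V₂)^n = 136 kPa.
W = (P₁V₁−P₂V₂)/(n−1) = (494×18.6−136×43.5)/0.52 = 6310 J.
ΔU = nCvΔT = 1.34×12.5×(530−825) = -4920 J.
Q = ΔU + W = 1390 J.
State after step 1: P = 136 kPa, V = 43.5 L, T = 530 K.
Step 2 — Isochoric: V stays 43.5 L; P/T = const ⇒ T₂ = 875 K, P₂ = 224 kPa.
W = 0 (no volume change).
ΔU = nCvΔT = 1.34×12.5×(875−530) = 5760 J.
Q = ΔU = 5760 J.
Net over both steps: W = 6310 J, Q = 7150 J, ΔU = 840 J.

7150 J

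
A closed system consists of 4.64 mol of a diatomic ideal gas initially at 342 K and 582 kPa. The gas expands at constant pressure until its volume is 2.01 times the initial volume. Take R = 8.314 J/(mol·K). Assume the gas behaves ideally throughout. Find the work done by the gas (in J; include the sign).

13300 J

V₁ = nRT₁/P₁ = 4.64×8.314×342/582 = 22.7 L.
Isobaric: P stays 582 kPa; V/T = const ⇒ T₂ = 687 K, V₂ = 45.6 L.
W = PΔV = 582×(45.6−22.7) kPa·L = 13300 J.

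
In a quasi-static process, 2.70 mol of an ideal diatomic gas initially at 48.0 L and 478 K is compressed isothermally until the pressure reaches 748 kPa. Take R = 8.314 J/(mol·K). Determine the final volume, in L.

14.3 L

P₁ = nRT₁/V₁ = 2.70×8.314×478/48.0 = 224 kPa.
Isothermal: T stays 478 K; PV = const ⇒ V₂ = 14.3 L, P₂ = 748 kPa.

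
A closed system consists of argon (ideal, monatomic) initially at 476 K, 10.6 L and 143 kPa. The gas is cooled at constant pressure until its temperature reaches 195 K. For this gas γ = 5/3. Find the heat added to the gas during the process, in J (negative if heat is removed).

-2240 J

n = P₁V₁/(RT₁) = 143×10.6/(8.314×476) = 0.383 mol.
Isobaric: P stays 143 kPa; V/T = const ⇒ T₂ = 195 K, V₂ = 4.34 L.
W = PΔV = 143×(4.34−10.6) kPa·L = -895 J.
ΔU = nCvΔT = 0.383×12.5×(195−476) = -1340 J.
Q = ΔU + W = nCpΔT = -2240 J.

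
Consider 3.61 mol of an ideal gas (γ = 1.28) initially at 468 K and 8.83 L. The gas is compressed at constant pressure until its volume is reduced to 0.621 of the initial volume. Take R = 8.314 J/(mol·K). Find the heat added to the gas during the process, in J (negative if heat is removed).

-24300 J

P₁ = nRT₁/V₁ = 3.61×8.314×468/8.83 = 1590 kPa.
Isobaric: P stays 1590 kPa; V/T = const ⇒ T₂ = 291 K, V₂ = 5.48 L.
W = PΔV = 1590×(5.48−8.83) kPa·L = -5320 J.
ΔU = nCvΔT = 3.61×29.7×(291−468) = -19000 J.
Q = ΔU + W = nCpΔT = -24300 J.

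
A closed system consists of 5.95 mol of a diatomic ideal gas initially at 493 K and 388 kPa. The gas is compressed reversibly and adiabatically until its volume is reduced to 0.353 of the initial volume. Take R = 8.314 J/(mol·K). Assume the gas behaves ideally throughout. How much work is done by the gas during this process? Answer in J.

V₁ = nRT₁/P₁ = 5.95×8.314×493/388 = 62.9 L.
Adiabatic: TV^(γ−1) = const ⇒ T₂ = 493×(2.83)^0.400 = 748 K; PV^γ = const ⇒ P₂ = 1670 kPa.
ΔU = nCvΔT = 5.95×20.8×(748−493) = 31500 J.
Q = 0 for an adiabatic process, so W = −ΔU = -31500 J.

-31500 J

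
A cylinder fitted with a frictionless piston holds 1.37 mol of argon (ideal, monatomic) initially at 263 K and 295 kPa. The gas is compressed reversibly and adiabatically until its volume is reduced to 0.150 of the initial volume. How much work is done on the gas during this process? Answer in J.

11400 J

V₁ = nRT₁/P₁ = 1.37×8.314×263/295 = 10.2 L.
Adiabatic: TV^(γ−1) = const ⇒ T₂ = 263×(6.67)^0.667 = 932 K; PV^γ = const ⇒ P₂ = 6970 kPa.
ΔU = nCvΔT = 1.37×12.5×(932−263) = 11400 J.
Q = 0 for an adiabatic process, so W = −ΔU = -11400 J.
Work done on the gas = −W_by = 11400 J.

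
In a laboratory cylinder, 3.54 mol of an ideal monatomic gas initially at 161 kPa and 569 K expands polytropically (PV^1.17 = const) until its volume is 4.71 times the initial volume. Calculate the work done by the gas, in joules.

V₁ = nRT₁/P₁ = 3.54×8.314×569/161 = 104 L.
Polytropic n=1.17: T₂ = T₁(V₁/V₂)^(n−1) = 569×(0.212)^0.17 = 437 K; P₂ = P₁(V₁/V₂)^n = 26.3 kPa.
W = (P₁V₁−P₂V₂)/(n−1) = (161×104−26.3×490)/0.17 = 22800 J.

22800 J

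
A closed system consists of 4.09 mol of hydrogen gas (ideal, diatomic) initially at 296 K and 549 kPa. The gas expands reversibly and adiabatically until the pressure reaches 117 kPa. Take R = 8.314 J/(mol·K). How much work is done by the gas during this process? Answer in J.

V₁ = nRT₁/P₁ = 4.09×8.314×296/549 = 18.3 L.
Adiabatic: T₂/T₁ = (P₂/P₁)^((γ−1)/γ) ⇒ T₂ = 296×(0.213)^0.286 = 190 K; V₂ = 55.3 L.
ΔU = nCvΔT = 4.09×20.8×(190−296) = -8980 J.
Q = 0 for an adiabatic process, so W = −ΔU = 8980 J.

8980 J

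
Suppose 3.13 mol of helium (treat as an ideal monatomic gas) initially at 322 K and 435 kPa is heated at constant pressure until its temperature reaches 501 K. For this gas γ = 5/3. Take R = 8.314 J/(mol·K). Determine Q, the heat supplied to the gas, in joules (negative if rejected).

V₁ = nRT₁/P₁ = 3.13×8.314×322/435 = 19.3 L.
Isobaric: P stays 435 kPa; V/T = const ⇒ T₂ = 501 K, V₂ = 30.0 L.
W = PΔV = 435×(30.0−19.3) kPa·L = 4660 J.
ΔU = nCvΔT = 3.13×12.5×(501−322) = 6990 J.
Q = ΔU + W = nCpΔT = 11600 J.

11600 J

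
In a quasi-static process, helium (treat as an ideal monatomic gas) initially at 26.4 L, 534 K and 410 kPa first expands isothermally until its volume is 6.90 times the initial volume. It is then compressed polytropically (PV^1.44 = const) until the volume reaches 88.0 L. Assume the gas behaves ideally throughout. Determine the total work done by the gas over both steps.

n = P₁V₁/(RT₁) = 410×26.4/(8.314×534) = 2.44 mol.
Step 1 — Isothermal: T stays 534 K; PV = const ⇒ V₂ = 182 L, P₂ = 59.4 kPa.
ΔU = 0 (ideal gas, T constant).
W = nRT ln(V₂/V₁) = 2.44×8.314×534×ln(6.90) = 20900 J.
Q = ΔU + W = 20900 J.
State after step 1: P = 59.4 kPa, V = 182 L, T = 534 K.
Step 2 — Polytropic n=1.44: T₂ = T₁(V₁/V₂)^(n−1) = 534×(2.07)^0.44 = 735 K; P₂ = P₁(V₁/V₂)^n = 169 kPa.
W = (P₁V₁−P₂V₂)/(n−1) = (59.4×182−169×88.0)/0.44 = -9280 J.
ΔU = nCvΔT = 2.44×12.5×(735−534) = 6130 J.
Q = ΔU + W = -3160 J.
Net over both steps: W = 11600 J, Q = 17800 J, ΔU = 6130 J.

11600 J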